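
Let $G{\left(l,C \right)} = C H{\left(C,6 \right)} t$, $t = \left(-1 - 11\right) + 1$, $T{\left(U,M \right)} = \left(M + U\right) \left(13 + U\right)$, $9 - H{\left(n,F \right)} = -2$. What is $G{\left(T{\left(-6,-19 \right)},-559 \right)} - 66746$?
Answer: $893$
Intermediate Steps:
$H{\left(n,F \right)} = 11$ ($H{\left(n,F \right)} = 9 - -2 = 9 + 2 = 11$)
$T{\left(U,M \right)} = \left(13 + U\right) \left(M + U\right)$
$t = -11$ ($t = \left(-1 - 11\right) + 1 = -12 + 1 = -11$)
$G{\left(l,C \right)} = - 121 C$ ($G{\left(l,C \right)} = C 11 \left(-11\right) = 11 C \left(-11\right) = - 121 C$)
$G{\left(T{\left(-6,-19 \right)},-559 \right)} - 66746 = \left(-121\right) \left(-559\right) - 66746 = 67639 - 66746 = 893$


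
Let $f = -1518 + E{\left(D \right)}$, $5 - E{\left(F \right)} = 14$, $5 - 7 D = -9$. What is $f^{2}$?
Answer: $2331729$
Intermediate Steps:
$D = 2$ ($D = \frac{5}{7} - - \frac{9}{7} = \frac{5}{7} + \frac{9}{7} = 2$)
$E{\left(F \right)} = -9$ ($E{\left(F \right)} = 5 - 14 = -9$)
$f = -1527$ ($f = -1518 - 9 = -1527$)
$f^{2} = \left(-1527\right)^{2} = 2331729$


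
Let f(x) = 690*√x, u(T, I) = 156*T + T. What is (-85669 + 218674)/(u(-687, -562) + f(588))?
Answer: -1593976255/1261513009 - 142758700*√3/1261513009 ≈ -1.4596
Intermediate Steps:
u(T, I) = 157*T
(-85669 + 218674)/(u(-687, -562) + f(588)) = (-85669 + 218674)/(157*(-687) + 690*√588) = 133005/(-107859 + 690*(14*√3)) = 133005/(-107859 + 9660*√3)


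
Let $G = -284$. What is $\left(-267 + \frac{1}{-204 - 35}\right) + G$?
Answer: $- \frac{131690}{239} \approx -551.0$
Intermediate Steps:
$\left(-267 + \frac{1}{-204 - 35}\right) + G = \left(-267 + \frac{1}{-204 - 35}\right) - 284 = \left(-267 + \frac{1}{-239}\right) - 284 = \left(-267 - \frac{1}{239}\right) - 284 = - \frac{63814}{239} - 284 = - \frac{131690}{239}$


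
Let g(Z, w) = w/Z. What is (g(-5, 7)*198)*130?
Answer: -36036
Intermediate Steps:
(g(-5, 7)*198)*130 = ((7/(-5))*198)*130 = ((7*(-1/5))*198)*130 = -7/5*198*130 = -1386/5*130 = -36036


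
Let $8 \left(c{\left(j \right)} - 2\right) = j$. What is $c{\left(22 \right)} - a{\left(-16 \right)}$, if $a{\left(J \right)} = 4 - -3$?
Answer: $- \frac{9}{4} \approx -2.25$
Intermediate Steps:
$a{\left(J \right)} = 7$ ($a{\left(J \right)} = 4 + 3 = 7$)
$c{\left(j \right)} = 2 + \frac{j}{8}$
$c{\left(22 \right)} - a{\left(-16 \right)} = \left(2 + \frac{1}{8} \cdot 22\right) - 7 = \left(2 + \frac{11}{4}\right) - 7 = \frac{19}{4} - 7 = - \frac{9}{4}$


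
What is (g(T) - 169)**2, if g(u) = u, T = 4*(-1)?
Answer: 29929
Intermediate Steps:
T = -4
(g(T) - 169)**2 = (-4 - 169)**2 = (-173)**2 = 29929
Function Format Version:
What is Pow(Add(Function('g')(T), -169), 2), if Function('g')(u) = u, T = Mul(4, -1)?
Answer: 29929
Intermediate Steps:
T = -4
Pow(Add(Function('g')(T), -169), 2) = Pow(Add(-4, -169), 2) = Pow(-173, 2) = 29929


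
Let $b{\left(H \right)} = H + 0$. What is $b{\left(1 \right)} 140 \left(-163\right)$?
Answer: $-22820$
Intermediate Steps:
$b{\left(H \right)} = H$
$b{\left(1 \right)} 140 \left(-163\right) = 1 \cdot 140 \left(-163\right) = 140 \left(-163\right) = -22820$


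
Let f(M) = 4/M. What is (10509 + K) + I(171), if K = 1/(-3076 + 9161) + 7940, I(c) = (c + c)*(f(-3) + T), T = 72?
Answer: 259324446/6085 ≈ 42617.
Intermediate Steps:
I(c) = 424*c/3 (I(c) = (c + c)*(4/(-3) + 72) = (2*c)*(4*(-1/3) + 72) = (2*c)*(-4/3 + 72) = (2*c)*(212/3) = 424*c/3)
K = 48314901/6085 (K = 1/6085 + 7940 = 48314901/6085 ≈ 7940.0)
(10509 + K) + I(171) = (10509 + 48314901/6085) + (424/3)*171 = 112262166/6085 + 24168 = 259324446/6085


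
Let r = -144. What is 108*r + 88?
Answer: -15464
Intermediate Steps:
108*r + 88 = 108*(-144) + 88 = -15552 + 88 = -15464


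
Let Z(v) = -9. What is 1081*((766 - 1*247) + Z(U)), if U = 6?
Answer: 551310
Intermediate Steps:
1081*((766 - 1*247) + Z(U)) = 1081*((766 - 1*247) - 9) = 1081*((766 - 247) - 9) = 1081*(519 - 9) = 1081*510 = 551310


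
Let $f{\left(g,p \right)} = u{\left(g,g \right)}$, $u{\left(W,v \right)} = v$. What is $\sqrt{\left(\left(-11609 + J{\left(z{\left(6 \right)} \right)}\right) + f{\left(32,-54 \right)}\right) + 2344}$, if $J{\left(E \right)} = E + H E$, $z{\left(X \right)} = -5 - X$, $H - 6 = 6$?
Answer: $4 i \sqrt{586} \approx 96.83 i$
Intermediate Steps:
$f{\left(g,p \right)} = g$
$H = 12$ ($H = 6 + 6 = 12$)
$J{\left(E \right)} = 13 E$ ($J{\left(E \right)} = E + 12 E = 13 E$)
$\sqrt{\left(\left(-11609 + J{\left(z{\left(6 \right)} \right)}\right) + f{\left(32,-54 \right)}\right) + 2344} = \sqrt{\left(\left(-11609 + 13 \left(-5 - 6\right)\right) + 32\right) + 2344} = \sqrt{\left(\left(-11609 + 13 \left(-11\right)\right) + 32\right) + 2344} = \sqrt{\left(\left(-11609 - 143\right) + 32\right) + 2344} = \sqrt{\left(-11752 + 32\right) + 2344} = \sqrt{-11720 + 2344} = \sqrt{-9376} = 4 i \sqrt{586}$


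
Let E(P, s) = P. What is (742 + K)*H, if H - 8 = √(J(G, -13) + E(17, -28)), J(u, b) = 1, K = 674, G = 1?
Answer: 11328 + 4248*√2 ≈ 17336.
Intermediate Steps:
H = 8 + 3*√2 (H = 8 + √(1 + 17) = 8 + √18 = 8 + 3*√2 ≈ 12.243)
(742 + K)*H = (742 + 674)*(8 + 3*√2) = 1416*(8 + 3*√2) = 11328 + 4248*√2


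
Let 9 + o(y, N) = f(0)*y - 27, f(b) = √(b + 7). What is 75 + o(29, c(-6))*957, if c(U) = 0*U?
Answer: -34377 + 27753*√7 ≈ 39051.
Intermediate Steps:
c(U) = 0
f(b) = √(7 + b)
o(y, N) = -36 + y*√7 (o(y, N) = -9 + (√(7 + 0)*y - 27) = -9 + (√7*y - 27) = -9 + (y*√7 - 27) = -9 + (-27 + y*√7) = -36 + y*√7)
75 + o(29, c(-6))*957 = 75 + (-36 + 29*√7)*957 = 75 + (-34452 + 27753*√7) = -34377 + 27753*√7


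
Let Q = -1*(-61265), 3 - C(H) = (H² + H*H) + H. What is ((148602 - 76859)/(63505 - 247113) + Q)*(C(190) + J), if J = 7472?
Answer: -730207567352955/183608 ≈ -3.9770e+9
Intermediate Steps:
C(H) = 3 - H - 2*H² (C(H) = 3 - ((H² + H*H) + H) = 3 - ((H² + H²) + H) = 3 - (2*H² + H) = 3 - (H + 2*H²) = 3 + (-H - 2*H²) = 3 - H - 2*H²)
Q = 61265
((148602 - 76859)/(63505 - 247113) + Q)*(C(190) + J) = ((148602 - 76859)/(63505 - 247113) + 61265)*((3 - 1*190 - 2*190²) + 7472) = (71743/(-183608) + 61265)*((3 - 190 - 2*36100) + 7472) = (71743*(-1/183608) + 61265)*((3 - 190 - 72200) + 7472) = (-71743/183608 + 61265)*(-72387 + 7472) = (11248672377/183608)*(-64915) = -730207567352955/183608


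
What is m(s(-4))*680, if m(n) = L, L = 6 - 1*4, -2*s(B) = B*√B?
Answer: 1360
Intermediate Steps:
s(B) = -B^(3/2)/2 (s(B) = -B*√B/2 = -B^(3/2)/2)
L = 2 (L = 6 - 4 = 2)
m(n) = 2
m(s(-4))*680 = 2*680 = 1360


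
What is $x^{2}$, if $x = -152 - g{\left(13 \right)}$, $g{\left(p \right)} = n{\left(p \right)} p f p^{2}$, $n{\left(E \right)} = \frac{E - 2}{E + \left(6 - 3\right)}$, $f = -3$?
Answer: $\frac{4909664761}{256} \approx 1.9178 \cdot 10^{7}$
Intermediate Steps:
$n{\left(E \right)} = \frac{-2 + E}{3 + E}$ ($n{\left(E \right)} = \frac{-2 + E}{E + 3} = \frac{-2 + E}{3 + E}$)
$g{\left(p \right)} = - \frac{3 p^{3} \left(-2 + p\right)}{3 + p}$ ($g{\left(p \right)} = \frac{-2 + p}{3 + p} p \left(-3\right) p^{2} = \frac{p \left(-2 + p\right)}{3 + p} \left(-3\right) p^{2} = - \frac{3 p \left(-2 + p\right)}{3 + p} p^{2} = - \frac{3 p^{3} \left(-2 + p\right)}{3 + p}$)
$x = \frac{70069}{16}$ ($x = -152 - \frac{3 \cdot 13^{3} \left(2 - 13\right)}{3 + 13} = -152 - 3 \cdot 2197 \cdot \frac{1}{16} \left(2 - 13\right) = -152 - 3 \cdot 2197 \cdot \frac{1}{16} \left(-11\right) = -152 - - \frac{72501}{16} = -152 + \frac{72501}{16} = \frac{70069}{16} \approx 4379.3$)
$x^{2} = \left(\frac{70069}{16}\right)^{2} = \frac{4909664761}{256}$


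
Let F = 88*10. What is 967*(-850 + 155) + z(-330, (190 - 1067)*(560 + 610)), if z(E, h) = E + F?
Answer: -671515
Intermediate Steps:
F = 880
z(E, h) = 880 + E (z(E, h) = E + 880 = 880 + E)
967*(-850 + 155) + z(-330, (190 - 1067)*(560 + 610)) = 967*(-850 + 155) + (880 - 330) = 967*(-695) + 550 = -672065 + 550 = -671515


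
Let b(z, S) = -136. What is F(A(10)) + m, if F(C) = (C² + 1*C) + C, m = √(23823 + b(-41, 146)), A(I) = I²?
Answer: 10200 + √23687 ≈ 10354.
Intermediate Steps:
m = √23687 (m = √(23823 - 136) = √23687 ≈ 153.91)
F(C) = C² + 2*C (F(C) = (C² + C) + C = (C + C²) + C = C² + 2*C)
F(A(10)) + m = 10²*(2 + 10²) + √23687 = 100*(2 + 100) + √23687 = 100*102 + √23687 = 10200 + √23687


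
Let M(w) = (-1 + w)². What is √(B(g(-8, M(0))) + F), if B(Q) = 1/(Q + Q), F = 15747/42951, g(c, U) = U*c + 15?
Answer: √17599057714/200438 ≈ 0.66186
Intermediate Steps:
g(c, U) = 15 + U*c
F = 5249/14317 (F = 15747*(1/42951) = 5249/14317 ≈ 0.36663)
B(Q) = 1/(2*Q)
√(B(g(-8, M(0))) + F) = √(1/(2*(15 + (-1 + 0)²*(-8))) + 5249/14317) = √(1/(2*(15 + (-1)²*(-8))) + 5249/14317) = √(1/(2*(15 + 1*(-8))) + 5249/14317) = √(1/(2*(15 - 8)) + 5249/14317) = √((½)/7 + 5249/14317) = √((½)*(⅐) + 5249/14317) = √(1/14 + 5249/14317) = √(87803/200438) = √17599057714/200438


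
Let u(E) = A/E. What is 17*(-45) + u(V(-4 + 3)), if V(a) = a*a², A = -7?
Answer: -758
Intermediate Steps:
V(a) = a³
u(E) = -7/E
17*(-45) + u(V(-4 + 3)) = 17*(-45) - 7/(-4 + 3)³ = -765 - 7/((-1)³) = -765 - 7/(-1) = -765 - 7*(-1) = -765 + 7 = -758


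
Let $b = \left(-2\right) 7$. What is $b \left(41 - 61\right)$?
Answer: $280$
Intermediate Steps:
$b = -14$
$b \left(41 - 61\right) = - 14 \left(41 - 61\right) = \left(-14\right) \left(-20\right) = 280$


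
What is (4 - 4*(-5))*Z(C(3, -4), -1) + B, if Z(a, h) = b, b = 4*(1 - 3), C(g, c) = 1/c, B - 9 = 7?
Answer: -176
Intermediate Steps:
B = 16 (B = 9 + 7 = 16)
b = -8 (b = 4*(-2) = -8)
Z(a, h) = -8
(4 - 4*(-5))*Z(C(3, -4), -1) + B = (4 - 4*(-5))*(-8) + 16 = (4 + 20)*(-8) + 16 = 24*(-8) + 16 = -192 + 16 = -176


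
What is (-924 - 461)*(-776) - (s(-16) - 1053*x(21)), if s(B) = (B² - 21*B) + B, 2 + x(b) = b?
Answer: 1094191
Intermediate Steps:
x(b) = -2 + b
s(B) = B² - 20*B
(-924 - 461)*(-776) - (s(-16) - 1053*x(21)) = (-924 - 461)*(-776) - (-16*(-20 - 16) - 1053*(-2 + 21)) = -1385*(-776) - (-16*(-36) - 1053*19) = 1074760 - (576 - 20007) = 1074760 - 1*(-19431) = 1074760 + 19431 = 1094191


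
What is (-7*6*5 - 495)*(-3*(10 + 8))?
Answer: 38070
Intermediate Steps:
(-7*6*5 - 495)*(-3*(10 + 8)) = (-42*5 - 495)*(-3*18) = (-210 - 495)*(-54) = -705*(-54) = 38070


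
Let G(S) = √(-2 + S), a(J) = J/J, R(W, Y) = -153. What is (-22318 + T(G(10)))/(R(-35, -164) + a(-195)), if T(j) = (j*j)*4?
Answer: 11143/76 ≈ 146.62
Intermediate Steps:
a(J) = 1
T(j) = 4*j² (T(j) = j²*4 = 4*j²)
(-22318 + T(G(10)))/(R(-35, -164) + a(-195)) = (-22318 + 4*(√(-2 + 10))²)/(-153 + 1) = (-22318 + 4*(√8)²)/(-152) = (-22318 + 4*(2*√2)²)*(-1/152) = (-22318 + 4*8)*(-1/152) = (-22318 + 32)*(-1/152) = -22286*(-1/152) = 11143/76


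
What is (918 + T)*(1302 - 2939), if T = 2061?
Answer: -4876623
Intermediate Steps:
(918 + T)*(1302 - 2939) = (918 + 2061)*(1302 - 2939) = 2979*(-1637) = -4876623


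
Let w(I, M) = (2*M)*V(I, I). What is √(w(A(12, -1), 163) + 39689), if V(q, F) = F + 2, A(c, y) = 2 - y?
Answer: 3*√4591 ≈ 203.27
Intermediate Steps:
V(q, F) = 2 + F
w(I, M) = 2*M*(2 + I) (w(I, M) = (2*M)*(2 + I) = 2*M*(2 + I))
√(w(A(12, -1), 163) + 39689) = √(2*163*(2 + (2 - 1*(-1))) + 39689) = √(2*163*(2 + (2 + 1)) + 39689) = √(2*163*(2 + 3) + 39689) = √(2*163*5 + 39689) = √(1630 + 39689) = √41319 = 3*√4591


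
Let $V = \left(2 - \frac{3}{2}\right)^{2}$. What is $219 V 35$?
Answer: $\frac{7665}{4} \approx 1916.3$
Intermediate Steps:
$V = \frac{1}{4}$ ($V = \left(2 - \frac{3}{2}\right)^{2} = \left(\frac{1}{2}\right)^{2} = \frac{1}{4} \approx 0.25$)
$219 V 35 = 219 \cdot \frac{1}{4} \cdot 35 = 219 \cdot \frac{35}{4} = \frac{7665}{4}$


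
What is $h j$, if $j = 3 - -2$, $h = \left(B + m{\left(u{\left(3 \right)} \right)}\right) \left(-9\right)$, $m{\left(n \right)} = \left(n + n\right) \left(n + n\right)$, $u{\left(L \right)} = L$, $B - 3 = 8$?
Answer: $-2115$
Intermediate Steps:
$B = 11$ ($B = 3 + 8 = 11$)
$m{\left(n \right)} = 4 n^{2}$ ($m{\left(n \right)} = 2 n 2 n = 4 n^{2}$)
$h = -423$ ($h = \left(11 + 4 \cdot 3^{2}\right) \left(-9\right) = \left(11 + 4 \cdot 9\right) \left(-9\right) = \left(11 + 36\right) \left(-9\right) = 47 \left(-9\right) = -423$)
$j = 5$ ($j = 3 + 2 = 5$)
$h j = \left(-423\right) 5 = -2115$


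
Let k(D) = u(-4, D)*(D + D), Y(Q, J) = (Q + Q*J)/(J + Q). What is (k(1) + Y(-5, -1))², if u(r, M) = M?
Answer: 4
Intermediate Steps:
Y(Q, J) = (Q + J*Q)/(J + Q)
k(D) = 2*D² (k(D) = D*(D + D) = D*(2*D) = 2*D²)
(k(1) + Y(-5, -1))² = (2*1² - 5*(1 - 1)/(-1 - 5))² = (2*1 - 5*0/(-6))² = (2 - 5*(-⅙)*0)² = (2 + 0)² = 2² = 4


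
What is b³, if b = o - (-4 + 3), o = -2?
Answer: -1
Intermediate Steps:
b = -1 (b = -2 - (-4 + 3) = -2 - 1*(-1) = -2 + 1 = -1)
b³ = (-1)³ = -1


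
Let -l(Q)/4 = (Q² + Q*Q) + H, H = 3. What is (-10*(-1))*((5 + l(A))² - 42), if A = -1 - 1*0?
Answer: 1830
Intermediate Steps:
A = -1 (A = -1 + 0 = -1)
l(Q) = -12 - 8*Q² (l(Q) = -4*((Q² + Q*Q) + 3) = -4*((Q² + Q²) + 3) = -4*(2*Q² + 3) = -4*(3 + 2*Q²) = -12 - 8*Q²)
(-10*(-1))*((5 + l(A))² - 42) = (-10*(-1))*((5 + (-12 - 8*(-1)²))² - 42) = 10*((5 + (-12 - 8*1))² - 42) = 10*((5 + (-12 - 8))² - 42) = 10*((5 - 20)² - 42) = 10*((-15)² - 42) = 10*(225 - 42) = 10*183 = 1830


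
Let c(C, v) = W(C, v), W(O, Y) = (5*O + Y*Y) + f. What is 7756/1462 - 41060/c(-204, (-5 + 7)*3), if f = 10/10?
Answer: 33826934/718573 ≈ 47.075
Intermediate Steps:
f = 1 (f = 10*(1/10) = 1)
W(O, Y) = 1 + Y**2 + 5*O (W(O, Y) = (5*O + Y*Y) + 1 = (5*O + Y**2) + 1 = (Y**2 + 5*O) + 1 = 1 + Y**2 + 5*O)
c(C, v) = 1 + v**2 + 5*C
7756/1462 - 41060/c(-204, (-5 + 7)*3) = 7756/1462 - 41060/(1 + ((-5 + 7)*3)**2 + 5*(-204)) = 7756*(1/1462) - 41060/(1 + (2*3)**2 - 1020) = 3878/731 - 41060/(1 + 6**2 - 1020) = 3878/731 - 41060/(1 + 36 - 1020) = 3878/731 - 41060/(-983) = 3878/731 - 41060*(-1/983) = 3878/731 + 41060/983 = 33826934/718573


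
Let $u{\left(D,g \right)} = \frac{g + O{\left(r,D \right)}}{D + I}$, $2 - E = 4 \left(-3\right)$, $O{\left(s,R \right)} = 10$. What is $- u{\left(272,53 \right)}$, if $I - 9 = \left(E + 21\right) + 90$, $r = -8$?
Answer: $- \frac{9}{58} \approx -0.15517$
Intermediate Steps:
$E = 14$ ($E = 2 - 4 \left(-3\right) = 2 - -12 = 2 + 12 = 14$)
$I = 134$ ($I = 9 + \left(\left(14 + 21\right) + 90\right) = 9 + \left(35 + 90\right) = 9 + 125 = 134$)
$u{\left(D,g \right)} = \frac{10 + g}{134 + D}$ ($u{\left(D,g \right)} = \frac{g + 10}{D + 134} = \frac{10 + g}{134 + D}$)
$- u{\left(272,53 \right)} = - \frac{10 + 53}{134 + 272} = - \frac{63}{406} = \left(-1\right) \frac{9}{58} = - \frac{9}{58}$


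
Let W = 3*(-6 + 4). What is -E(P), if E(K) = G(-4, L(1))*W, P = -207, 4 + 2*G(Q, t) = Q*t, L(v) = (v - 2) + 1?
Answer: -12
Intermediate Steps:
L(v) = -1 + v (L(v) = (-2 + v) + 1 = -1 + v)
G(Q, t) = -2 + Q*t/2 (G(Q, t) = -2 + (Q*t)/2 = -2 + Q*t/2)
W = -6 (W = 3*(-2) = -6)
E(K) = 12 (E(K) = (-2 + (½)*(-4)*(-1 + 1))*(-6) = (-2 + (½)*(-4)*0)*(-6) = (-2 + 0)*(-6) = -2*(-6) = 12)
-E(P) = -1*12 = -12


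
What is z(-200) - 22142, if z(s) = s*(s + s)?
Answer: 57858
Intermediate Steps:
z(s) = 2*s² (z(s) = s*(2*s) = 2*s²)
z(-200) - 22142 = 2*(-200)² - 22142 = 2*40000 - 22142 = 80000 - 22142 = 57858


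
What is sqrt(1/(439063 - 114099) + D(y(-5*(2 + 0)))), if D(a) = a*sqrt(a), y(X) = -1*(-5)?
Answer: sqrt(81241 + 132002001620*sqrt(5))/162482 ≈ 3.3437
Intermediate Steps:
y(X) = 5
D(a) = a**(3/2)
sqrt(1/(439063 - 114099) + D(y(-5*(2 + 0)))) = sqrt(1/(439063 - 114099) + 5**(3/2)) = sqrt(1/324964 + 5*sqrt(5))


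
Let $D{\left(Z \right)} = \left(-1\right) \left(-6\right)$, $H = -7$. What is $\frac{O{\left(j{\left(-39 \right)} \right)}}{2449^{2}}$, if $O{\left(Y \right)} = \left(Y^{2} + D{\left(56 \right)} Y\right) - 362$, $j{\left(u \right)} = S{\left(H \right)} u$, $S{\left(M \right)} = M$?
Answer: $\frac{75805}{5997601} \approx 0.012639$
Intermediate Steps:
$D{\left(Z \right)} = 6$
$j{\left(u \right)} = - 7 u$
$O{\left(Y \right)} = -362 + Y^{2} + 6 Y$ ($O{\left(Y \right)} = \left(Y^{2} + 6 Y\right) - 362 = -362 + Y^{2} + 6 Y$)
$\frac{O{\left(j{\left(-39 \right)} \right)}}{2449^{2}} = \frac{-362 + \left(\left(-7\right) \left(-39\right)\right)^{2} + 6 \left(\left(-7\right) \left(-39\right)\right)}{2449^{2}} = \frac{-362 + 273^{2} + 6 \cdot 273}{5997601} = \left(-362 + 74529 + 1638\right) \frac{1}{5997601} = 75805 \cdot \frac{1}{5997601} = \frac{75805}{5997601}$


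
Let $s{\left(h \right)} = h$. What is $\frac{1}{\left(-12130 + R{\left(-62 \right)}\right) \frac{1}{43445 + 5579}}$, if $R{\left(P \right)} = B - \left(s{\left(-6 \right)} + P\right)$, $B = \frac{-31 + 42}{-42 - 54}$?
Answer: $- \frac{4706304}{1157963} \approx -4.0643$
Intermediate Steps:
$B = - \frac{11}{96}$ ($B = \frac{11}{-96} = 11 \left(- \frac{1}{96}\right) = - \frac{11}{96} \approx -0.11458$)
$R{\left(P \right)} = \frac{565}{96} - P$ ($R{\left(P \right)} = - \frac{11}{96} - \left(-6 + P\right) = \frac{565}{96} - P$)
$\frac{1}{\left(-12130 + R{\left(-62 \right)}\right) \frac{1}{43445 + 5579}} = \frac{1}{\left(-12130 + \left(\frac{565}{96} - -62\right)\right) \frac{1}{43445 + 5579}} = \frac{1}{\left(-12130 + \left(\frac{565}{96} + 62\right)\right) \frac{1}{49024}} = \frac{1}{\left(-12130 + \frac{6517}{96}\right) \frac{1}{49024}} = \frac{1}{\left(- \frac{1157963}{96}\right) \frac{1}{49024}} = \frac{1}{- \frac{1157963}{4706304}} = - \frac{4706304}{1157963}$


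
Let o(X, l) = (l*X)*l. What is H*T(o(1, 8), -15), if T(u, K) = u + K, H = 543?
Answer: 26607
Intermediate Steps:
o(X, l) = X*l² (o(X, l) = (X*l)*l = X*l²)
T(u, K) = K + u
H*T(o(1, 8), -15) = 543*(-15 + 1*8²) = 543*(-15 + 1*64) = 543*(-15 + 64) = 543*49 = 26607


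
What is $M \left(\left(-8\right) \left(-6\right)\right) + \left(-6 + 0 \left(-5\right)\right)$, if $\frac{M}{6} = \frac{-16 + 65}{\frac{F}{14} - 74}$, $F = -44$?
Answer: $- \frac{2834}{15} \approx -188.93$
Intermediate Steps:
$M = - \frac{343}{90}$ ($M = 6 \frac{-16 + 65}{- \frac{44}{14} - 74} = 6 \frac{49}{\left(-44\right) \frac{1}{14} - 74} = 6 \frac{49}{- \frac{22}{7} - 74} = 6 \frac{49}{- \frac{540}{7}} = 6 \cdot 49 \left(- \frac{7}{540}\right) = 6 \left(- \frac{343}{540}\right) = - \frac{343}{90} \approx -3.8111$)
$M \left(\left(-8\right) \left(-6\right)\right) + \left(-6 + 0 \left(-5\right)\right) = - \frac{343 \left(\left(-8\right) \left(-6\right)\right)}{90} + \left(-6 + 0 \left(-5\right)\right) = \left(- \frac{343}{90}\right) 48 + \left(-6 + 0\right) = - \frac{2744}{15} - 6 = - \frac{2834}{15}$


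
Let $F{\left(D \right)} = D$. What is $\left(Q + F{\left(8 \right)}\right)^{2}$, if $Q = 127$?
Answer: $18225$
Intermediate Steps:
$\left(Q + F{\left(8 \right)}\right)^{2} = \left(127 + 8\right)^{2} = 135^{2} = 18225$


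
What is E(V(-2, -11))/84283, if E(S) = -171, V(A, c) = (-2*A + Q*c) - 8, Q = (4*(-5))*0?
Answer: -171/84283 ≈ -0.0020289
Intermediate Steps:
Q = 0 (Q = -20*0 = 0)
V(A, c) = -8 - 2*A (V(A, c) = (-2*A + 0*c) - 8 = (-2*A + 0) - 8 = -2*A - 8 = -8 - 2*A)
E(V(-2, -11))/84283 = -171/84283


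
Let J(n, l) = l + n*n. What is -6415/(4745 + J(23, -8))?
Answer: -6415/5266 ≈ -1.2182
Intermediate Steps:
J(n, l) = l + n²
-6415/(4745 + J(23, -8)) = -6415/(4745 + (-8 + 23²)) = -6415/(4745 + (-8 + 529)) = -6415/(4745 + 521) = -6415/5266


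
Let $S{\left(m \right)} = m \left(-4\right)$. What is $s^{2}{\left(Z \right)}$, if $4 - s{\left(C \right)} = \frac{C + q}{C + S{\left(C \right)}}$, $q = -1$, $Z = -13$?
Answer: $\frac{28900}{1521} \approx 19.001$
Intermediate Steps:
$S{\left(m \right)} = - 4 m$
$s{\left(C \right)} = 4 + \frac{-1 + C}{3 C}$ ($s{\left(C \right)} = 4 - \frac{C - 1}{C - 4 C} = 4 - \frac{-1 + C}{\left(-3\right) C} = 4 - \left(-1 + C\right) \left(- \frac{1}{3 C}\right) = 4 - - \frac{-1 + C}{3 C} = 4 + \frac{-1 + C}{3 C}$)
$s^{2}{\left(Z \right)} = \left(\frac{-1 + 13 \left(-13\right)}{3 \left(-13\right)}\right)^{2} = \left(\frac{1}{3} \left(- \frac{1}{13}\right) \left(-1 - 169\right)\right)^{2} = \left(\frac{1}{3} \left(- \frac{1}{13}\right) \left(-170\right)\right)^{2} = \left(\frac{170}{39}\right)^{2} = \frac{28900}{1521}$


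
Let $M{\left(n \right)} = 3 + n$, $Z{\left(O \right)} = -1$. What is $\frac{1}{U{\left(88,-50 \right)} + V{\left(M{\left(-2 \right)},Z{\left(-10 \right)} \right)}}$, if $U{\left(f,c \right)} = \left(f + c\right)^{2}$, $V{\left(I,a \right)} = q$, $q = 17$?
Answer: $\frac{1}{1461} \approx 0.00068446$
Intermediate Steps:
$V{\left(I,a \right)} = 17$
$U{\left(f,c \right)} = \left(c + f\right)^{2}$
$\frac{1}{U{\left(88,-50 \right)} + V{\left(M{\left(-2 \right)},Z{\left(-10 \right)} \right)}} = \frac{1}{\left(-50 + 88\right)^{2} + 17} = \frac{1}{38^{2} + 17} = \frac{1}{1444 + 17} = \frac{1}{1461}$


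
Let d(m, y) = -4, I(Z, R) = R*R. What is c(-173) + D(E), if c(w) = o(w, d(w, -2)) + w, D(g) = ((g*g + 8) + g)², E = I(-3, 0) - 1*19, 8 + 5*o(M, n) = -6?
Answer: 611621/5 ≈ 1.2232e+5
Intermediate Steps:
I(Z, R) = R²
o(M, n) = -14/5 (o(M, n) = -8/5 + (⅕)*(-6) = -8/5 - 6/5 = -14/5)
E = -19 (E = 0² - 1*19 = 0 - 19 = -19)
D(g) = (8 + g + g²)² (D(g) = ((g² + 8) + g)² = ((8 + g²) + g)² = (8 + g + g²)²)
c(w) = -14/5 + w
c(-173) + D(E) = (-14/5 - 173) + (8 - 19 + (-19)²)² = -879/5 + (8 - 19 + 361)² = -879/5 + 350² = -879/5 + 122500 = 611621/5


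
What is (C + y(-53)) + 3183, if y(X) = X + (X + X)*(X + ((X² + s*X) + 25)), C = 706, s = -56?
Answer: -605558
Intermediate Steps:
y(X) = X + 2*X*(25 + X² - 55*X) (y(X) = X + (X + X)*(X + ((X² - 56*X) + 25)) = X + (2*X)*(X + (25 + X² - 56*X)) = X + (2*X)*(25 + X² - 55*X) = X + 2*X*(25 + X² - 55*X))
(C + y(-53)) + 3183 = (706 - 53*(51 - 110*(-53) + 2*(-53)²)) + 3183 = (706 - 53*(51 + 5830 + 2*2809)) + 3183 = (706 - 53*(51 + 5830 + 5618)) + 3183 = (706 - 53*11499) + 3183 = (706 - 609447) + 3183 = -608741 + 3183 = -605558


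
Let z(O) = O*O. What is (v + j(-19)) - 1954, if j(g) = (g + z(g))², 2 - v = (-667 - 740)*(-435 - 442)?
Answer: -1118927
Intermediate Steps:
v = -1233937 (v = 2 - (-667 - 740)*(-435 - 442) = 2 - (-1407)*(-877) = 2 - 1*1233939 = 2 - 1233939 = -1233937)
z(O) = O²
j(g) = (g + g²)²
(v + j(-19)) - 1954 = (-1233937 + (-19)²*(1 - 19)²) - 1954 = (-1233937 + 361*(-18)²) - 1954 = (-1233937 + 361*324) - 1954 = (-1233937 + 116964) - 1954 = -1116973 - 1954 = -1118927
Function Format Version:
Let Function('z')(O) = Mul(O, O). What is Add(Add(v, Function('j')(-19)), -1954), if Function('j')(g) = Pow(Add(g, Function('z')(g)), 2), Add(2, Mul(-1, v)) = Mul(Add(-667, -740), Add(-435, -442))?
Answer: -1118927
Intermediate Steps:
v = -1233937 (v = Add(2, Mul(-1, Mul(Add(-667, -740), Add(-435, -442)))) = Add(2, Mul(-1, Mul(-1407, -877))) = Add(2, Mul(-1, 1233939)) = Add(2, -1233939) = -1233937)
Function('z')(O) = Pow(O, 2)
Function('j')(g) = Pow(Add(g, Pow(g, 2)), 2)
Add(Add(v, Function('j')(-19)), -1954) = Add(Add(-1233937, Mul(Pow(-19, 2), Pow(Add(1, -19), 2))), -1954) = Add(Add(-1233937, Mul(361, Pow(-18, 2))), -1954) = Add(Add(-1233937, Mul(361, 324)), -1954) = Add(Add(-1233937, 116964), -1954) = Add(-1116973, -1954) = -1118927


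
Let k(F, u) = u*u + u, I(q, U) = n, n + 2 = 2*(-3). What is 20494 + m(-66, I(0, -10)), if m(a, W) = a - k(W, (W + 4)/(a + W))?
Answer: 27965854/1369 ≈ 20428.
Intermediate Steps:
n = -8 (n = -2 + 2*(-3) = -2 - 6 = -8)
I(q, U) = -8
k(F, u) = u + u² (k(F, u) = u² + u = u + u²)
m(a, W) = a - (1 + (4 + W)/(W + a))*(4 + W)/(W + a) (m(a, W) = a - (W + 4)/(a + W)*(1 + (W + 4)/(a + W)) = a - (4 + W)/(W + a)*(1 + (4 + W)/(W + a)) = a - (1 + (4 + W)/(W + a))*(4 + W)/(W + a))
20494 + m(-66, I(0, -10)) = 20494 + (-66*(-8 - 66)² - (4 - 8)*(4 - 66 + 2*(-8)))/(-8 - 66)² = 20494 + (-66*(-74)² - 1*(-4)*(4 - 66 - 16))/(-74)² = 20494 + (-66*5476 - 1*(-4)*(-78))/5476 = 20494 + (-361416 - 312)/5476 = 20494 + (1/5476)*(-361728) = 20494 - 90432/1369 = 27965854/1369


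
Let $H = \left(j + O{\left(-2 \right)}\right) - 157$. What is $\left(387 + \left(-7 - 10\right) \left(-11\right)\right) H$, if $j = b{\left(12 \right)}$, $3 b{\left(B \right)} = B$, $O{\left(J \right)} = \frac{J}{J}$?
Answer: $-87248$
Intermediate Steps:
$O{\left(J \right)} = 1$
$b{\left(B \right)} = \frac{B}{3}$
$j = 4$ ($j = \frac{1}{3} \cdot 12 = 4$)
$H = -152$ ($H = \left(4 + 1\right) - 157 = 5 - 157 = -152$)
$\left(387 + \left(-7 - 10\right) \left(-11\right)\right) H = \left(387 + \left(-7 - 10\right) \left(-11\right)\right) \left(-152\right) = \left(387 - -187\right) \left(-152\right) = \left(387 + 187\right) \left(-152\right) = 574 \left(-152\right) = -87248$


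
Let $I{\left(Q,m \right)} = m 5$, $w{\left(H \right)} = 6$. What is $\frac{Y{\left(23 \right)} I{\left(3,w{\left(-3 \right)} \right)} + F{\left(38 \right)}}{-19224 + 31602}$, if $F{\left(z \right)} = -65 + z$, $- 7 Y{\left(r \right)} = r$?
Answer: $- \frac{293}{28882} \approx -0.010145$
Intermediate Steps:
$Y{\left(r \right)} = - \frac{r}{7}$
$I{\left(Q,m \right)} = 5 m$
$\frac{Y{\left(23 \right)} I{\left(3,w{\left(-3 \right)} \right)} + F{\left(38 \right)}}{-19224 + 31602} = \frac{\left(- \frac{1}{7}\right) 23 \cdot 5 \cdot 6 + \left(-65 + 38\right)}{-19224 + 31602} = \frac{\left(- \frac{23}{7}\right) 30 - 27}{12378} = \left(- \frac{690}{7} - 27\right) \frac{1}{12378} = \left(- \frac{879}{7}\right) \frac{1}{12378} = - \frac{293}{28882}$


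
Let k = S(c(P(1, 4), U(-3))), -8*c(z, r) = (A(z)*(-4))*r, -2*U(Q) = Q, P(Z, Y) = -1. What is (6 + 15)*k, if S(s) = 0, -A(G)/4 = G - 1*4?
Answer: 0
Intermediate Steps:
A(G) = 16 - 4*G (A(G) = -4*(G - 1*4) = -4*(G - 4) = -4*(-4 + G) = 16 - 4*G)
U(Q) = -Q/2
c(z, r) = -r*(-64 + 16*z)/8 (c(z, r) = -(16 - 4*z)*(-4)*r/8 = -(-64 + 16*z)*r/8 = -r*(-64 + 16*z)/8)
k = 0
(6 + 15)*k = (6 + 15)*0 = 21*0 = 0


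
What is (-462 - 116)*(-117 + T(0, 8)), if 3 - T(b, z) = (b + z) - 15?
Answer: 61846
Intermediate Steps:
T(b, z) = 18 - b - z (T(b, z) = 3 - ((b + z) - 15) = 3 - (-15 + b + z) = 3 + (15 - b - z) = 18 - b - z)
(-462 - 116)*(-117 + T(0, 8)) = (-462 - 116)*(-117 + (18 - 1*0 - 1*8)) = -578*(-117 + (18 + 0 - 8)) = -578*(-117 + 10) = -578*(-107) = 61846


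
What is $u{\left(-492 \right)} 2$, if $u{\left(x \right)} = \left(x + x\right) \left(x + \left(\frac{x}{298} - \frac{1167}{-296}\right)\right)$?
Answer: $\frac{5313132846}{5513} \approx 9.6375 \cdot 10^{5}$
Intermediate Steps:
$u{\left(x \right)} = 2 x \left(\frac{1167}{296} + \frac{299 x}{298}\right)$ ($u{\left(x \right)} = 2 x \left(x + \left(x \frac{1}{298} - - \frac{1167}{296}\right)\right) = 2 x \left(x + \left(\frac{x}{298} + \frac{1167}{296}\right)\right) = 2 x \left(x + \left(\frac{1167}{296} + \frac{x}{298}\right)\right) = 2 x \left(\frac{1167}{296} + \frac{299 x}{298}\right)$)
$u{\left(-492 \right)} 2 = \frac{1}{22052} \left(-492\right) \left(173883 + 44252 \left(-492\right)\right) 2 = \frac{1}{22052} \left(-492\right) \left(173883 - 21771984\right) 2 = \frac{1}{22052} \left(-492\right) \left(-21598101\right) 2 = \frac{2656566423}{5513} \cdot 2 = \frac{5313132846}{5513}$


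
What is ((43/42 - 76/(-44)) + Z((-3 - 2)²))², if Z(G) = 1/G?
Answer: 1039224169/133402500 ≈ 7.7901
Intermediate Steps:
((43/42 - 76/(-44)) + Z((-3 - 2)²))² = ((43/42 - 76/(-44)) + 1/((-3 - 2)²))² = ((43*(1/42) - 76*(-1/44)) + 1/((-5)²))² = ((43/42 + 19/11) + 1/25)² = (1271/462 + 1/25)² = (32237/11550)² = 1039224169/133402500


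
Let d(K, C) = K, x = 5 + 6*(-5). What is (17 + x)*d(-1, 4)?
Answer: 8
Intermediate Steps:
x = -25 (x = 5 - 30 = -25)
(17 + x)*d(-1, 4) = (17 - 25)*(-1) = -8*(-1) = 8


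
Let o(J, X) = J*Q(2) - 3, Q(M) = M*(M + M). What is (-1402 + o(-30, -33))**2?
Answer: 2706025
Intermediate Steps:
Q(M) = 2*M**2 (Q(M) = M*(2*M) = 2*M**2)
o(J, X) = -3 + 8*J (o(J, X) = J*(2*2**2) - 3 = J*(2*4) - 3 = J*8 - 3 = 8*J - 3 = -3 + 8*J)
(-1402 + o(-30, -33))**2 = (-1402 + (-3 + 8*(-30)))**2 = (-1402 + (-3 - 240))**2 = (-1402 - 243)**2 = (-1645)**2 = 2706025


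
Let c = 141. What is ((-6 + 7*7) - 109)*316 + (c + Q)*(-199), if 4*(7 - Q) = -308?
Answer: -65631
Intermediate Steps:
Q = 84 (Q = 7 - 1/4*(-308) = 7 + 77 = 84)
((-6 + 7*7) - 109)*316 + (c + Q)*(-199) = ((-6 + 7*7) - 109)*316 + (141 + 84)*(-199) = ((-6 + 49) - 109)*316 + 225*(-199) = (43 - 109)*316 - 44775 = -66*316 - 44775 = -20856 - 44775 = -65631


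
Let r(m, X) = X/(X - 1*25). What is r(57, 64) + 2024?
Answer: 79000/39 ≈ 2025.6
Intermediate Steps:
r(m, X) = X/(-25 + X) (r(m, X) = X/(X - 25) = X/(-25 + X))
r(57, 64) + 2024 = 64/(-25 + 64) + 2024 = 64/39 + 2024 = 79000/39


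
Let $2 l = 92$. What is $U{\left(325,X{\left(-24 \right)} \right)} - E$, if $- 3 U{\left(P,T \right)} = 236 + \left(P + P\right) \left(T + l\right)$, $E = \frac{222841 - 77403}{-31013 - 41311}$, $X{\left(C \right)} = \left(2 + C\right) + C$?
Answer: $- \frac{2772025}{36162} \approx -76.656$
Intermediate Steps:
$l = 46$ ($l = \frac{1}{2} \cdot 92 = 46$)
$X{\left(C \right)} = 2 + 2 C$
$E = - \frac{72719}{36162}$ ($E = \frac{145438}{-72324} = 145438 \left(- \frac{1}{72324}\right) = - \frac{72719}{36162} \approx -2.0109$)
$U{\left(P,T \right)} = - \frac{236}{3} - \frac{2 P \left(46 + T\right)}{3}$ ($U{\left(P,T \right)} = - \frac{236 + \left(P + P\right) \left(T + 46\right)}{3} = - \frac{236 + 2 P \left(46 + T\right)}{3} = - \frac{236}{3} - \frac{2 P \left(46 + T\right)}{3}$)
$U{\left(325,X{\left(-24 \right)} \right)} - E = \left(- \frac{236}{3} - \frac{29900}{3} - \frac{650 \left(2 + 2 \left(-24\right)\right)}{3}\right) - - \frac{72719}{36162} = \left(- \frac{236}{3} - \frac{29900}{3} - \frac{650 \left(2 - 48\right)}{3}\right) + \frac{72719}{36162} = \left(- \frac{236}{3} - \frac{29900}{3} - \frac{650}{3} \left(-46\right)\right) + \frac{72719}{36162} = \left(- \frac{236}{3} - \frac{29900}{3} + \frac{29900}{3}\right) + \frac{72719}{36162} = - \frac{236}{3} + \frac{72719}{36162} = - \frac{2772025}{36162}$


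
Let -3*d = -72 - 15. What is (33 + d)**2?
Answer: 3844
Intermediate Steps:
d = 29 (d = -(-72 - 15)/3 = -1/3*(-87) = 29)
(33 + d)**2 = (33 + 29)**2 = 62**2 = 3844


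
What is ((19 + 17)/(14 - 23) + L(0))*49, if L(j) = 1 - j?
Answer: -147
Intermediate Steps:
((19 + 17)/(14 - 23) + L(0))*49 = ((19 + 17)/(14 - 23) + (1 - 1*0))*49 = (36/(-9) + (1 + 0))*49 = (36*(-⅑) + 1)*49 = (-4 + 1)*49 = -3*49 = -147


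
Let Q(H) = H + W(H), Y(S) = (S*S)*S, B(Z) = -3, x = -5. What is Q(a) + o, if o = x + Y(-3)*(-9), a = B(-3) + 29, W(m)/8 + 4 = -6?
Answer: 184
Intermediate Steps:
W(m) = -80 (W(m) = -32 + 8*(-6) = -32 - 48 = -80)
Y(S) = S³ (Y(S) = S²*S = S³)
a = 26 (a = -3 + 29 = 26)
Q(H) = -80 + H (Q(H) = H - 80 = -80 + H)
o = 238 (o = -5 + (-3)³*(-9) = -5 - 27*(-9) = -5 + 243 = 238)
Q(a) + o = (-80 + 26) + 238 = -54 + 238 = 184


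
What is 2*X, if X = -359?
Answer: -718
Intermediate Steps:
2*X = 2*(-359) = -718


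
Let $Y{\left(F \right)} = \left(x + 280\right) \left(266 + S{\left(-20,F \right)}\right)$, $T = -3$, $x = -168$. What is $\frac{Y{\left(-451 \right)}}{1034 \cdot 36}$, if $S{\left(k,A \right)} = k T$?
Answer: $\frac{4564}{4653} \approx 0.98087$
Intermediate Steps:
$S{\left(k,A \right)} = - 3 k$ ($S{\left(k,A \right)} = k \left(-3\right) = - 3 k$)
$Y{\left(F \right)} = 36512$ ($Y{\left(F \right)} = \left(-168 + 280\right) \left(266 - -60\right) = 112 \left(266 + 60\right) = 112 \cdot 326 = 36512$)
$\frac{Y{\left(-451 \right)}}{1034 \cdot 36} = \frac{36512}{1034 \cdot 36} = \frac{36512}{37224} = 36512 \cdot \frac{1}{37224} = \frac{4564}{4653}$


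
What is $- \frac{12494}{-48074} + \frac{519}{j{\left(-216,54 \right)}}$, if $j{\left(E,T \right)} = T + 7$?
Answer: $\frac{12856270}{1466257} \approx 8.7681$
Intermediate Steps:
$j{\left(E,T \right)} = 7 + T$
$- \frac{12494}{-48074} + \frac{519}{j{\left(-216,54 \right)}} = - \frac{12494}{-48074} + \frac{519}{7 + 54} = \left(-12494\right) \left(- \frac{1}{48074}\right) + \frac{519}{61} = \frac{6247}{24037} + 519 \cdot \frac{1}{61} = \frac{6247}{24037} + \frac{519}{61} = \frac{12856270}{1466257}$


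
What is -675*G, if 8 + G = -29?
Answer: 24975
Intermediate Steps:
G = -37 (G = -8 - 29 = -37)
-675*G = -675*(-37) = 24975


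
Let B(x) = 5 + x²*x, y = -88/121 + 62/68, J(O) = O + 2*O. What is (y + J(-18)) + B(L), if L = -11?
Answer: -516051/374 ≈ -1379.8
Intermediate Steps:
J(O) = 3*O
y = 69/374 (y = -88*1/121 + 62*(1/68) = -8/11 + 31/34 = 69/374 ≈ 0.18449)
B(x) = 5 + x³
(y + J(-18)) + B(L) = (69/374 + 3*(-18)) + (5 + (-11)³) = (69/374 - 54) + (5 - 1331) = -20127/374 - 1326 = -516051/374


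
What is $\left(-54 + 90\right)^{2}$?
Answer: $1296$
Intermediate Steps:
$\left(-54 + 90\right)^{2} = 36^{2} = 1296$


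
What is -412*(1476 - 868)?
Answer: -250496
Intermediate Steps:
-412*(1476 - 868) = -412*608 = -250496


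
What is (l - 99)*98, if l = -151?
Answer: -24500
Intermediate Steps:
(l - 99)*98 = (-151 - 99)*98 = -250*98 = -24500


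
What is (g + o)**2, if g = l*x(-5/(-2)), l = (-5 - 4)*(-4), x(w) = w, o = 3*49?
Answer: 56169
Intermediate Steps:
o = 147
l = 36 (l = -9*(-4) = 36)
g = 90 (g = 36*(-5/(-2)) = 36*(-5*(-1/2)) = 36*(5/2) = 90)
(g + o)**2 = (90 + 147)**2 = 237**2 = 56169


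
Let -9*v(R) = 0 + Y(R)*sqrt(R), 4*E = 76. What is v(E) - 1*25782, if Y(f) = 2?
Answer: -25782 - 2*sqrt(19)/9 ≈ -25783.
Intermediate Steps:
E = 19 (E = (1/4)*76 = 19)
v(R) = -2*sqrt(R)/9 (v(R) = -(0 + 2*sqrt(R))/9 = -2*sqrt(R)/9)
v(E) - 1*25782 = -2*sqrt(19)/9 - 1*25782 = -2*sqrt(19)/9 - 25782 = -25782 - 2*sqrt(19)/9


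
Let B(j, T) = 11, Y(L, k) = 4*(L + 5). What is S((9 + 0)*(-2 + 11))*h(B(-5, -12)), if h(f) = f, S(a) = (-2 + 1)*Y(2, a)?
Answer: -308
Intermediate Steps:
Y(L, k) = 20 + 4*L (Y(L, k) = 4*(5 + L) = 20 + 4*L)
S(a) = -28 (S(a) = (-2 + 1)*(20 + 4*2) = -(20 + 8) = -1*28 = -28)
S((9 + 0)*(-2 + 11))*h(B(-5, -12)) = -28*11 = -308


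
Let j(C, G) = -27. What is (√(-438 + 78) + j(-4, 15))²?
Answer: 369 - 324*I*√10 ≈ 369.0 - 1024.6*I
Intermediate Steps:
(√(-438 + 78) + j(-4, 15))² = (√(-438 + 78) - 27)² = (√(-360) - 27)² = (6*I*√10 - 27)² = (-27 + 6*I*√10)²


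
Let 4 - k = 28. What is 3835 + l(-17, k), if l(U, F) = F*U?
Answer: 4243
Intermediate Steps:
k = -24 (k = 4 - 1*28 = 4 - 28 = -24)
3835 + l(-17, k) = 3835 - 24*(-17) = 3835 + 408 = 4243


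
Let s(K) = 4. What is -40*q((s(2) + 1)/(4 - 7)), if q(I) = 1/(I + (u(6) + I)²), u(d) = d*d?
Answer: -180/5297 ≈ -0.033982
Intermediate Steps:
u(d) = d²
q(I) = 1/(I + (36 + I)²) (q(I) = 1/(I + (6² + I)²) = 1/(I + (36 + I)²))
-40*q((s(2) + 1)/(4 - 7)) = -40/((4 + 1)/(4 - 7) + (36 + (4 + 1)/(4 - 7))²) = -40/(5/(-3) + (36 + 5/(-3))²) = -40/(5*(-⅓) + (36 + 5*(-⅓))²) = -40/(-5/3 + (36 - 5/3)²) = -40/(-5/3 + (103/3)²) = -40/(-5/3 + 10609/9) = -40/10594/9 = -40*9/10594 = -180/5297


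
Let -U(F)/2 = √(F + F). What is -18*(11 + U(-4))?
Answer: -198 + 72*I*√2 ≈ -198.0 + 101.82*I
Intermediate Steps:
U(F) = -2*√2*√F (U(F) = -2*√(F + F) = -2*√2*√F)
-18*(11 + U(-4)) = -18*(11 - 2*√2*√(-4)) = -18*(11 - 2*√2*2*I) = -18*(11 - 4*I*√2) = -198 + 72*I*√2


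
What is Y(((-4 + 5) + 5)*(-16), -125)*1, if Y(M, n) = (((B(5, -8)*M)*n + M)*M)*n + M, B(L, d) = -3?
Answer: -433152096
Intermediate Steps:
Y(M, n) = M + M*n*(M - 3*M*n) (Y(M, n) = (((-3*M)*n + M)*M)*n + M = ((-3*M*n + M)*M)*n + M = ((M - 3*M*n)*M)*n + M = (M*(M - 3*M*n))*n + M = M*n*(M - 3*M*n) + M = M + M*n*(M - 3*M*n))
Y(((-4 + 5) + 5)*(-16), -125)*1 = ((((-4 + 5) + 5)*(-16))*(1 + (((-4 + 5) + 5)*(-16))*(-125) - 3*((-4 + 5) + 5)*(-16)*(-125)²))*1 = (((1 + 5)*(-16))*(1 + ((1 + 5)*(-16))*(-125) - 3*(1 + 5)*(-16)*15625))*1 = ((6*(-16))*(1 + (6*(-16))*(-125) - 3*6*(-16)*15625))*1 = -96*(1 - 96*(-125) - 3*(-96)*15625)*1 = -96*(1 + 12000 + 4500000)*1 = -96*4512001*1 = -433152096*1 = -433152096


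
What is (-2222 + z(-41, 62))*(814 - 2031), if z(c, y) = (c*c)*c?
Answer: 86581031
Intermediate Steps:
z(c, y) = c³ (z(c, y) = c²*c = c³)
(-2222 + z(-41, 62))*(814 - 2031) = (-2222 + (-41)³)*(814 - 2031) = (-2222 - 68921)*(-1217) = -71143*(-1217) = 86581031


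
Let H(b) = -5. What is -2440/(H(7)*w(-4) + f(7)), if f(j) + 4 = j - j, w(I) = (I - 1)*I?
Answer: 305/13 ≈ 23.462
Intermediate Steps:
w(I) = I*(-1 + I) (w(I) = (-1 + I)*I = I*(-1 + I))
f(j) = -4 (f(j) = -4 + (j - j) = -4 + 0 = -4)
-2440/(H(7)*w(-4) + f(7)) = -2440/(-(-20)*(-1 - 4) - 4) = -2440/(-(-20)*(-5) - 4) = -2440/(-5*20 - 4) = -2440/(-100 - 4) = -2440/(-104) = -2440*(-1/104) = 305/13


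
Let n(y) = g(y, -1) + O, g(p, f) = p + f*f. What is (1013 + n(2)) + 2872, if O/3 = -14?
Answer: 3846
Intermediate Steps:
g(p, f) = p + f**2
O = -42 (O = 3*(-14) = -42)
n(y) = -41 + y (n(y) = (y + (-1)**2) - 42 = (y + 1) - 42 = (1 + y) - 42 = -41 + y)
(1013 + n(2)) + 2872 = (1013 + (-41 + 2)) + 2872 = (1013 - 39) + 2872 = 974 + 2872 = 3846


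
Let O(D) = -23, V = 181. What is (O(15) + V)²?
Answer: 24964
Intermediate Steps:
(O(15) + V)² = (-23 + 181)² = 158² = 24964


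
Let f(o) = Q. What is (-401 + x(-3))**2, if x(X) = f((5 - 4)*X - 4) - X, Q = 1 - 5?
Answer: 161604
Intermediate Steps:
Q = -4
f(o) = -4
x(X) = -4 - X
(-401 + x(-3))**2 = (-401 + (-4 - 1*(-3)))**2 = (-401 + (-4 + 3))**2 = (-401 - 1)**2 = (-402)**2 = 161604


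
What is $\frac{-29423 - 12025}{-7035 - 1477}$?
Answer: $\frac{5181}{1064} \approx 4.8694$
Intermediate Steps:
$\frac{-29423 - 12025}{-7035 - 1477} = - \frac{41448}{-8512} = \left(-41448\right) \left(- \frac{1}{8512}\right) = \frac{5181}{1064}$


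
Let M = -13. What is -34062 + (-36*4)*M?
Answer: -32190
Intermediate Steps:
-34062 + (-36*4)*M = -34062 - 36*4*(-13) = -34062 - 144*(-13) = -34062 + 1872 = -32190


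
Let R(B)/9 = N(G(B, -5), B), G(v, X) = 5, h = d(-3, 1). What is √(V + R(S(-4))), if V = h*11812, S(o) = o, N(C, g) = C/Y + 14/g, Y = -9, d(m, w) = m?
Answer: I*√141890/2 ≈ 188.34*I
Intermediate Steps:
h = -3
N(C, g) = 14/g - C/9 (N(C, g) = C/(-9) + 14/g = C*(-⅑) + 14/g = -C/9 + 14/g = 14/g - C/9)
R(B) = -5 + 126/B (R(B) = 9*(14/B - ⅑*5) = 9*(14/B - 5/9) = 9*(-5/9 + 14/B) = -5 + 126/B)
V = -35436 (V = -3*11812 = -35436)
√(V + R(S(-4))) = √(-35436 + (-5 + 126/(-4))) = √(-35436 + (-5 + 126*(-¼))) = √(-35436 + (-5 - 63/2)) = √(-35436 - 73/2) = √(-70945/2) = I*√141890/2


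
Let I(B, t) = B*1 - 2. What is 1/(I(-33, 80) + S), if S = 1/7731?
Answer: -7731/270584 ≈ -0.028572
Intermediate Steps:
I(B, t) = -2 + B (I(B, t) = B - 2 = -2 + B)
S = 1/7731 ≈ 0.00012935
1/(I(-33, 80) + S) = 1/((-2 - 33) + 1/7731) = 1/(-35 + 1/7731) = 1/(-270584/7731) = -7731/270584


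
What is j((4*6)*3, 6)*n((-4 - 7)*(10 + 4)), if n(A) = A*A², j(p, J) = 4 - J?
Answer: 7304528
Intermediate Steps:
n(A) = A³
j((4*6)*3, 6)*n((-4 - 7)*(10 + 4)) = (4 - 1*6)*((-4 - 7)*(10 + 4))³ = (4 - 6)*(-11*14)³ = -2*(-154)³ = -2*(-3652264) = 7304528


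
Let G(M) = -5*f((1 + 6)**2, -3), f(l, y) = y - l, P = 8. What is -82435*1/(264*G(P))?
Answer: -16487/13728 ≈ -1.2010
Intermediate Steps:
G(M) = 260 (G(M) = -5*(-3 - (1 + 6)**2) = -5*(-3 - 1*7**2) = -5*(-3 - 1*49) = -5*(-3 - 49) = -5*(-52) = 260)
-82435*1/(264*G(P)) = -82435/(264*260) = -82435/68640 = -82435*1/68640 = -16487/13728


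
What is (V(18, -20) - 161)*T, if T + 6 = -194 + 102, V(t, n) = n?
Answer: 17738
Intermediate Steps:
T = -98 (T = -6 + (-194 + 102) = -6 - 92 = -98)
(V(18, -20) - 161)*T = (-20 - 161)*(-98) = -181*(-98) = 17738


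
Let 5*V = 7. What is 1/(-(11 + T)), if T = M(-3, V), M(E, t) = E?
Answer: -1/8 ≈ -0.12500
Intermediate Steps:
V = 7/5 (V = (1/5)*7 = 7/5 ≈ 1.4000)
T = -3
1/(-(11 + T)) = 1/(-(11 - 3)) = 1/(-8) = -1/8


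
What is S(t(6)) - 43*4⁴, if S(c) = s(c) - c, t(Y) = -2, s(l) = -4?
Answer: -11010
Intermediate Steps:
S(c) = -4 - c
S(t(6)) - 43*4⁴ = (-4 - 1*(-2)) - 43*4⁴ = (-4 + 2) - 43*256 = -2 - 11008 = -11010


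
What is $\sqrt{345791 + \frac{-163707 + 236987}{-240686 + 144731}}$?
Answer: $\frac{5 \sqrt{5094105424647}}{19191} \approx 588.04$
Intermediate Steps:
$\sqrt{345791 + \frac{-163707 + 236987}{-240686 + 144731}} = \sqrt{345791 + \frac{73280}{-95955}} = \sqrt{345791 + 73280 \left(- \frac{1}{95955}\right)} = \sqrt{345791 - \frac{14656}{19191}} = \sqrt{\frac{6636060425}{19191}} = \frac{5 \sqrt{5094105424647}}{19191}$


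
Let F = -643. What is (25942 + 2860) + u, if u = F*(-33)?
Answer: 50021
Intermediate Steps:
u = 21219 (u = -643*(-33) = 21219)
(25942 + 2860) + u = (25942 + 2860) + 21219 = 28802 + 21219 = 50021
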